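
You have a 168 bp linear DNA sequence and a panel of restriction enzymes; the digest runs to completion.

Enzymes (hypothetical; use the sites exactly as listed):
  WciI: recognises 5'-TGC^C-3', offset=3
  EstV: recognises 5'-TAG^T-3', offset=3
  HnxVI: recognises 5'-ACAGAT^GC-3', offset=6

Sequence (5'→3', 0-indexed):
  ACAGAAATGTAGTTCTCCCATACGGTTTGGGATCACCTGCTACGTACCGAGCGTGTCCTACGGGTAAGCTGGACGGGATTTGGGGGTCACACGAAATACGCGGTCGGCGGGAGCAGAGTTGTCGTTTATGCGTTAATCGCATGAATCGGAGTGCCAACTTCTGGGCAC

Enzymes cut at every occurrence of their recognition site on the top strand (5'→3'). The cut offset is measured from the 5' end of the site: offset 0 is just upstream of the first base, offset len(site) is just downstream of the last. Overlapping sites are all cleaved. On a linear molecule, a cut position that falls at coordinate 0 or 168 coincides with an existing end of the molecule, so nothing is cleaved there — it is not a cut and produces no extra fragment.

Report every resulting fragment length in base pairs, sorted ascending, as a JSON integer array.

Scan for sites:
  WciI (TGCC, off=3): starts [151] → cuts [154]
  EstV (TAGT, off=3): starts [9] → cuts [12]
  HnxVI (ACAGATGC, off=6): no sites

All cut coordinates (distinct, sorted): [12, 154]

Fragments:
  [0,12): 12 bp
  [12,154): 142 bp
  [154,168): 14 bp

[12,14,142]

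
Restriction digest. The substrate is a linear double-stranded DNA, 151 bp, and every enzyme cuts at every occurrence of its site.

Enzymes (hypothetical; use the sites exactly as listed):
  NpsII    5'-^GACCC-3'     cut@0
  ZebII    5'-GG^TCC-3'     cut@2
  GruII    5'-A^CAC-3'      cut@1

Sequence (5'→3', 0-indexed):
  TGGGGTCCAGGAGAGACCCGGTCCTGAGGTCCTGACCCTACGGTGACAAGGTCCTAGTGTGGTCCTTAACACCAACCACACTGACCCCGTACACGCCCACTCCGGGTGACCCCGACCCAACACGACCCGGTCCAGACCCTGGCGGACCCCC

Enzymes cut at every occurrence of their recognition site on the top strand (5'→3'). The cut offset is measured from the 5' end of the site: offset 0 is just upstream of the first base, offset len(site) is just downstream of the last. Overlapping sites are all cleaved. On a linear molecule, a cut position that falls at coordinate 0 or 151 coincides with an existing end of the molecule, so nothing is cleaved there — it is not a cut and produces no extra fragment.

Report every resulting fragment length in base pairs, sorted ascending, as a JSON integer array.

[3,4,4,4,5,6,7,7,7,7,7,8,9,9,9,10,11,16,18]

Per-enzyme occurrences:
  NpsII GACCC/0: at [14, 33, 82, 107, 113, 123, 134, 144] ⇒ [14, 33, 82, 107, 113, 123, 134, 144]
  ZebII GGTCC/2: at [3, 19, 27, 49, 60, 128] ⇒ [5, 21, 29, 51, 62, 130]
  GruII ACAC/1: at [68, 77, 90, 119] ⇒ [69, 78, 91, 120]

Pooled cuts: [5, 14, 21, 29, 33, 51, 62, 69, 78, 82, 91, 107, 113, 120, 123, 130, 134, 144]

Fragments:
  [0,5): 5 bp
  [5,14): 9 bp
  [14,21): 7 bp
  [21,29): 8 bp
  [29,33): 4 bp
  [33,51): 18 bp
  [51,62): 11 bp
  [62,69): 7 bp
  [69,78): 9 bp
  [78,82): 4 bp
  [82,91): 9 bp
  [91,107): 16 bp
  [107,113): 6 bp
  [113,120): 7 bp
  [120,123): 3 bp
  [123,130): 7 bp
  [130,134): 4 bp
  [134,144): 10 bp
  [144,151): 7 bp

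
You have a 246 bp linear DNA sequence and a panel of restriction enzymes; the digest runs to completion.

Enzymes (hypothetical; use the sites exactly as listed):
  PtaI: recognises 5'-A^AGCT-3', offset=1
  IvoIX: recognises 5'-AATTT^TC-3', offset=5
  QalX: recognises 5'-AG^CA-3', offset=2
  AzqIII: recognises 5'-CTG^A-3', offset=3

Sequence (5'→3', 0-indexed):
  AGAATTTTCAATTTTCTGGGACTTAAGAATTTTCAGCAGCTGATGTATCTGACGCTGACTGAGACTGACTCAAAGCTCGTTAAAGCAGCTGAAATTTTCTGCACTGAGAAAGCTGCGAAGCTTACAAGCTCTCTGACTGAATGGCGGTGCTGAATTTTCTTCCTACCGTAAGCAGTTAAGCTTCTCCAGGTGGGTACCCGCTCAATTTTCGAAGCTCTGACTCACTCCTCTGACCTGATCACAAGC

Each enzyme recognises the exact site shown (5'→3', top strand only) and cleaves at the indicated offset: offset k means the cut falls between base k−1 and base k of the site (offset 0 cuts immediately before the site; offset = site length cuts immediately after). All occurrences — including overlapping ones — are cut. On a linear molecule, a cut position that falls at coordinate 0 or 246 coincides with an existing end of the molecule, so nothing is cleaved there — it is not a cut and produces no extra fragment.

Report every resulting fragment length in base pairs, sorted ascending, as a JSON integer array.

[4,4,4,4,4,5,5,6,6,6,6,6,6,6,7,7,7,8,8,9,9,9,9,12,13,13,15,18,30]

Per-enzyme occurrences:
  PtaI (AAGCT, off=1): starts [72, 109, 117, 125, 177, 211] → cuts [73, 110, 118, 126, 178, 212]
  IvoIX (AATTTTC, off=5): starts [2, 9, 27, 92, 152, 203] → cuts [7, 14, 32, 97, 157, 208]
  QalX (AGCA, off=2): starts [34, 83, 170] → cuts [36, 85, 172]
  AzqIII (CTGA, off=3): starts [39, 48, 54, 58, 64, 88, 103, 132, 136, 149, 216, 229, 234] → cuts [42, 51, 57, 61, 67, 91, 106, 135, 139, 152, 219, 232, 237]

All cut coordinates (distinct, sorted): [7, 14, 32, 36, 42, 51, 57, 61, 67, 73, 85, 91, 97, 106, 110, 118, 126, 135, 139, 152, 157, 172, 178, 208, 212, 219, 232, 237]

Fragment lengths:
  [0,7): 7 bp
  [7,14): 7 bp
  [14,32): 18 bp
  [32,36): 4 bp
  [36,42): 6 bp
  [42,51): 9 bp
  [51,57): 6 bp
  [57,61): 4 bp
  [61,67): 6 bp
  [67,73): 6 bp
  [73,85): 12 bp
  [85,91): 6 bp
  [91,97): 6 bp
  [97,106): 9 bp
  [106,110): 4 bp
  [110,118): 8 bp
  [118,126): 8 bp
  [126,135): 9 bp
  [135,139): 4 bp
  [139,152): 13 bp
  [152,157): 5 bp
  [157,172): 15 bp
  [172,178): 6 bp
  [178,208): 30 bp
  [208,212): 4 bp
  [212,219): 7 bp
  [219,232): 13 bp
  [232,237): 5 bp
  [237,246): 9 bp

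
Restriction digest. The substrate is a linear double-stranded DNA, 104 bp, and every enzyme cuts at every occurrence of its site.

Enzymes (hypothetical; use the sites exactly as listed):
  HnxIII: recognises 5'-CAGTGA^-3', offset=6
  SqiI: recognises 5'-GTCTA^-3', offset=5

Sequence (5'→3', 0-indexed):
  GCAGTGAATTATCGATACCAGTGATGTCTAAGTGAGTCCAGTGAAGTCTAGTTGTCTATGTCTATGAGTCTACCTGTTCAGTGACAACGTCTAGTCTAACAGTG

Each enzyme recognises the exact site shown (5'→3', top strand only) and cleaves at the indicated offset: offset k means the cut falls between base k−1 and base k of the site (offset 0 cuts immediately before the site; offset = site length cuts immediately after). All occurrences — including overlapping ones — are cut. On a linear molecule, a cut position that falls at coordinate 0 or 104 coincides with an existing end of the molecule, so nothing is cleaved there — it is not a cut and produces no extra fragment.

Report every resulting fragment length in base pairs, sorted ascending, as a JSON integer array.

Scan for sites:
  HnxIII (CAGTGA, off=6): starts [1, 18, 38, 78] → cuts [7, 24, 44, 84]
  SqiI (GTCTA, off=5): starts [25, 45, 53, 59, 67, 88, 93] → cuts [30, 50, 58, 64, 72, 93, 98]

All cut coordinates (distinct, sorted): [7, 24, 30, 44, 50, 58, 64, 72, 84, 93, 98]

Fragments:
  [0,7): 7 bp
  [7,24): 17 bp
  [24,30): 6 bp
  [30,44): 14 bp
  [44,50): 6 bp
  [50,58): 8 bp
  [58,64): 6 bp
  [64,72): 8 bp
  [72,84): 12 bp
  [84,93): 9 bp
  [93,98): 5 bp
  [98,104): 6 bp

[5,6,6,6,6,7,8,8,9,12,14,17]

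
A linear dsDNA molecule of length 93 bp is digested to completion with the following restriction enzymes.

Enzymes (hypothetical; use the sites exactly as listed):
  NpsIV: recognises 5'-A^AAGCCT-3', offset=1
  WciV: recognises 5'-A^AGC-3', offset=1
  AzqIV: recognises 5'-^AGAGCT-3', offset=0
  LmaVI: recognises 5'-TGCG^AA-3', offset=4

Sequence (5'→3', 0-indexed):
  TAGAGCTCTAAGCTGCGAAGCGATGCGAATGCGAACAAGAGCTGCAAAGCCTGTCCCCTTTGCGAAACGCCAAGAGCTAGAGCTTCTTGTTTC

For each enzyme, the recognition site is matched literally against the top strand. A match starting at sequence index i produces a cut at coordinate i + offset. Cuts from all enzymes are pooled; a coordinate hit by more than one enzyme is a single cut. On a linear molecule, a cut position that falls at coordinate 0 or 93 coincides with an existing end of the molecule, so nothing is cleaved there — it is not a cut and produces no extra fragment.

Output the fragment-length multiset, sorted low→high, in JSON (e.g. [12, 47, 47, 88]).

[1,1,1,4,6,6,7,8,9,9,9,15,17]

Scan for sites:
  NpsIV AAAGCCT/1: at [45] ⇒ [46]
  WciV AAGC/1: at [9, 17, 46] ⇒ [10, 18, 47]
  AzqIV AGAGCT/0: at [1, 37, 72, 78] ⇒ [1, 37, 72, 78]
  LmaVI TGCGAA/4: at [13, 23, 29, 60] ⇒ [17, 27, 33, 64]

All cut coordinates (distinct, sorted): [1, 10, 17, 18, 27, 33, 37, 46, 47, 64, 72, 78]

Fragments:
  [0,1): 1 bp
  [1,10): 9 bp
  [10,17): 7 bp
  [17,18): 1 bp
  [18,27): 9 bp
  [27,33): 6 bp
  [33,37): 4 bp
  [37,46): 9 bp
  [46,47): 1 bp
  [47,64): 17 bp
  [64,72): 8 bp
  [72,78): 6 bp
  [78,93): 15 bp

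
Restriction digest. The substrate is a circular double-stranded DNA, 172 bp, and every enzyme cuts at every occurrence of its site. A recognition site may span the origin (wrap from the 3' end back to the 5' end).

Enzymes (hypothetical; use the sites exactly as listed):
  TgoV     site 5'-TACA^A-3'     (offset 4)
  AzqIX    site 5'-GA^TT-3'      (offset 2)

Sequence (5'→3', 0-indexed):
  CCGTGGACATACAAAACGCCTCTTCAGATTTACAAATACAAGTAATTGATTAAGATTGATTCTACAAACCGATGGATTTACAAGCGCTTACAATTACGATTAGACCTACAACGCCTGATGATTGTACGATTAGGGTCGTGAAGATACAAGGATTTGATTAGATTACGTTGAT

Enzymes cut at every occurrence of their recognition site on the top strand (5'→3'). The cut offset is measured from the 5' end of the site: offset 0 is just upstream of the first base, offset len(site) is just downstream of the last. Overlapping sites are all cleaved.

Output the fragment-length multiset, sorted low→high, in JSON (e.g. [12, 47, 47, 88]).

[4,4,5,5,6,6,6,6,7,7,8,9,10,10,11,11,15,19,23]

Scan for sites:
  TgoV (TACAA, off=4): starts [9, 30, 36, 62, 78, 88, 106, 144] → cuts [13, 34, 40, 66, 82, 92, 110, 148]
  AzqIX (GATT, off=2): starts [26, 47, 53, 57, 74, 97, 119, 127, 150, 155, 160] → cuts [28, 49, 55, 59, 76, 99, 121, 129, 152, 157, 162]

Pooled cuts: [13, 28, 34, 40, 49, 55, 59, 66, 76, 82, 92, 99, 110, 121, 129, 148, 152, 157, 162]

Fragment lengths:
  13→28: 15 bp
  28→34: 6 bp
  34→40: 6 bp
  40→49: 9 bp
  49→55: 6 bp
  55→59: 4 bp
  59→66: 7 bp
  66→76: 10 bp
  76→82: 6 bp
  82→92: 10 bp
  92→99: 7 bp
  99→110: 11 bp
  110→121: 11 bp
  121→129: 8 bp
  129→148: 19 bp
  148→152: 4 bp
  152→157: 5 bp
  157→162: 5 bp
  162→13 (wrap): 172-162+13 = 23 bp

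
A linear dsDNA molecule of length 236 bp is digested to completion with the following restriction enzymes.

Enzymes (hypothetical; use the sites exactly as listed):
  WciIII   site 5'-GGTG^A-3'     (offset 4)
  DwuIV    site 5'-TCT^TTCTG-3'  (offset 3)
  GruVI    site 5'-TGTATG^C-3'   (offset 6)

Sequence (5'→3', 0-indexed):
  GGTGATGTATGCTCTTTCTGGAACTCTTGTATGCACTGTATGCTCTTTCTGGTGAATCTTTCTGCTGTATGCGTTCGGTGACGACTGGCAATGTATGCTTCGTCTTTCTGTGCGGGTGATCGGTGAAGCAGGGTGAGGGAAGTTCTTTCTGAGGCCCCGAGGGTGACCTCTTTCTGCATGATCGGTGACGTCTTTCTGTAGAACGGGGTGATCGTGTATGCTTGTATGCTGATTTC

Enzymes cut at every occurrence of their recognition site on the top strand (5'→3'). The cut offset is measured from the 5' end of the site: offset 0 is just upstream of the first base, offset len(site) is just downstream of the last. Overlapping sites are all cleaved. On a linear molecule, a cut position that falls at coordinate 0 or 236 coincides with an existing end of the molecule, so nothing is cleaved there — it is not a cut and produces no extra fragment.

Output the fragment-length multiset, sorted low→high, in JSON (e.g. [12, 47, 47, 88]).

[4,4,4,5,6,6,7,7,8,8,8,8,9,9,10,10,11,12,13,16,17,17,18,19]

Scan for sites:
  WciIII GGTGA/4: at [0, 50, 76, 114, 121, 131, 161, 183, 206] ⇒ [4, 54, 80, 118, 125, 135, 165, 187, 210]
  DwuIV TCTTTCTG/3: at [12, 43, 56, 102, 143, 168, 190] ⇒ [15, 46, 59, 105, 146, 171, 193]
  GruVI TGTATGC/6: at [5, 27, 36, 65, 91, 214, 222] ⇒ [11, 33, 42, 71, 97, 220, 228]

Pooled cuts: [4, 11, 15, 33, 42, 46, 54, 59, 71, 80, 97, 105, 118, 125, 135, 146, 165, 171, 187, 193, 210, 220, 228]

Fragment lengths:
  [0,4): 4 bp
  [4,11): 7 bp
  [11,15): 4 bp
  [15,33): 18 bp
  [33,42): 9 bp
  [42,46): 4 bp
  [46,54): 8 bp
  [54,59): 5 bp
  [59,71): 12 bp
  [71,80): 9 bp
  [80,97): 17 bp
  [97,105): 8 bp
  [105,118): 13 bp
  [118,125): 7 bp
  [125,135): 10 bp
  [135,146): 11 bp
  [146,165): 19 bp
  [165,171): 6 bp
  [171,187): 16 bp
  [187,193): 6 bp
  [193,210): 17 bp
  [210,220): 10 bp
  [220,228): 8 bp
  [228,236): 8 bp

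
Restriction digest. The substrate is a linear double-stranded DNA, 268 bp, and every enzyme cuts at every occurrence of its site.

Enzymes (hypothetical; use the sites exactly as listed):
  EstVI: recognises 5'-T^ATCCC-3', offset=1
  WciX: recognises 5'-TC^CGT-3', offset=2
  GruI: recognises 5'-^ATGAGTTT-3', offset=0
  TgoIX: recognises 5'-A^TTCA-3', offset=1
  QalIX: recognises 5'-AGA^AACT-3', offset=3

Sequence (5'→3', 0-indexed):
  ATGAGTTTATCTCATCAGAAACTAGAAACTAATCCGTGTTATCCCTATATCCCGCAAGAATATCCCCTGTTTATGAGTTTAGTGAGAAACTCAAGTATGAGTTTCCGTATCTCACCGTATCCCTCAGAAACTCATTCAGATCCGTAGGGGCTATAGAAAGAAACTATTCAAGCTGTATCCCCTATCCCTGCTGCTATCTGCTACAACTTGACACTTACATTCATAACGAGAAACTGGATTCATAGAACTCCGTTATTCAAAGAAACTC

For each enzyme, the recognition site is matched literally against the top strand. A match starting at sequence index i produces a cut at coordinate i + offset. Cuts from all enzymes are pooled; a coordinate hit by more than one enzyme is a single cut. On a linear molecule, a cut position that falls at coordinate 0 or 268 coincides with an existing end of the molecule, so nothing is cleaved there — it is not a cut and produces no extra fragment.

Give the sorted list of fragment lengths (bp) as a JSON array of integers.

[5,5,5,6,6,7,7,7,8,8,8,8,9,9,10,10,11,12,12,13,13,15,19,19,36]

Scan for sites:
  EstVI (TATCCC, off=1): starts [39, 47, 60, 117, 175, 182] → cuts [40, 48, 61, 118, 176, 183]
  WciX (TCCGT, off=2): starts [32, 103, 140, 248] → cuts [34, 105, 142, 250]
  GruI (ATGAGTTT, off=0): starts [0, 72, 96] → cuts [72, 96] (position 0 is a terminus of the linear molecule — no cut)
  TgoIX (ATTCA, off=1): starts [133, 165, 218, 237, 254] → cuts [134, 166, 219, 238, 255]
  QalIX (AGAAACT, off=3): starts [16, 23, 84, 125, 158, 228, 260] → cuts [19, 26, 87, 128, 161, 231, 263]

Pooled cuts: [19, 26, 34, 40, 48, 61, 72, 87, 96, 105, 118, 128, 134, 142, 161, 166, 176, 183, 219, 231, 238, 250, 255, 263]

Fragments:
  [0,19): 19 bp
  [19,26): 7 bp
  [26,34): 8 bp
  [34,40): 6 bp
  [40,48): 8 bp
  [48,61): 13 bp
  [61,72): 11 bp
  [72,87): 15 bp
  [87,96): 9 bp
  [96,105): 9 bp
  [105,118): 13 bp
  [118,128): 10 bp
  [128,134): 6 bp
  [134,142): 8 bp
  [142,161): 19 bp
  [161,166): 5 bp
  [166,176): 10 bp
  [176,183): 7 bp
  [183,219): 36 bp
  [219,231): 12 bp
  [231,238): 7 bp
  [238,250): 12 bp
  [250,255): 5 bp
  [255,263): 8 bp
  [263,268): 5 bp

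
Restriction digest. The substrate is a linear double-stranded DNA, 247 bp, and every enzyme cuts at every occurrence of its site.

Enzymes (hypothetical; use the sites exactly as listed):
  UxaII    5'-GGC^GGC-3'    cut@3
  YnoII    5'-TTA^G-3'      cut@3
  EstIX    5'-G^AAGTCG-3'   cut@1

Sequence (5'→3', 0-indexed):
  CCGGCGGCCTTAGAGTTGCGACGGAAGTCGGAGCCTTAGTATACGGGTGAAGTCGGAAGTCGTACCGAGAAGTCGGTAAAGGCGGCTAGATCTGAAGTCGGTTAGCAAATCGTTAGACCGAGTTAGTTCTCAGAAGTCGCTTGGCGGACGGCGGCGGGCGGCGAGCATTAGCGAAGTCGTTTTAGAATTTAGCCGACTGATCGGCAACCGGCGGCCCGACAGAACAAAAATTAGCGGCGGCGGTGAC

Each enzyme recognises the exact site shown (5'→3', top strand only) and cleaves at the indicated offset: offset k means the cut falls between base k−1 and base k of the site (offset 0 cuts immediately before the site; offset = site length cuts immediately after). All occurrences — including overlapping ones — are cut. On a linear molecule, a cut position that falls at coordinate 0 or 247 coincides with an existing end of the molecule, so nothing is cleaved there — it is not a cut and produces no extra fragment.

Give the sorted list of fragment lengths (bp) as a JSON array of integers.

Scan for sites:
  UxaII GGCGGC/3: at [2, 80, 149, 156, 209, 235] ⇒ [5, 83, 152, 159, 212, 238]
  YnoII TTAG/3: at [9, 35, 101, 112, 122, 167, 181, 188, 230] ⇒ [12, 38, 104, 115, 125, 170, 184, 191, 233]
  EstIX GAAGTCG/1: at [23, 48, 55, 68, 93, 132, 172] ⇒ [24, 49, 56, 69, 94, 133, 173]

Pooled cuts: [5, 12, 24, 38, 49, 56, 69, 83, 94, 104, 115, 125, 133, 152, 159, 170, 173, 184, 191, 212, 233, 238]

Fragment lengths:
  [0,5): 5 bp
  [5,12): 7 bp
  [12,24): 12 bp
  [24,38): 14 bp
  [38,49): 11 bp
  [49,56): 7 bp
  [56,69): 13 bp
  [69,83): 14 bp
  [83,94): 11 bp
  [94,104): 10 bp
  [104,115): 11 bp
  [115,125): 10 bp
  [125,133): 8 bp
  [133,152): 19 bp
  [152,159): 7 bp
  [159,170): 11 bp
  [170,173): 3 bp
  [173,184): 11 bp
  [184,191): 7 bp
  [191,212): 21 bp
  [212,233): 21 bp
  [233,238): 5 bp
  [238,247): 9 bp

[3,5,5,7,7,7,7,8,9,10,10,11,11,11,11,11,12,13,14,14,19,21,21]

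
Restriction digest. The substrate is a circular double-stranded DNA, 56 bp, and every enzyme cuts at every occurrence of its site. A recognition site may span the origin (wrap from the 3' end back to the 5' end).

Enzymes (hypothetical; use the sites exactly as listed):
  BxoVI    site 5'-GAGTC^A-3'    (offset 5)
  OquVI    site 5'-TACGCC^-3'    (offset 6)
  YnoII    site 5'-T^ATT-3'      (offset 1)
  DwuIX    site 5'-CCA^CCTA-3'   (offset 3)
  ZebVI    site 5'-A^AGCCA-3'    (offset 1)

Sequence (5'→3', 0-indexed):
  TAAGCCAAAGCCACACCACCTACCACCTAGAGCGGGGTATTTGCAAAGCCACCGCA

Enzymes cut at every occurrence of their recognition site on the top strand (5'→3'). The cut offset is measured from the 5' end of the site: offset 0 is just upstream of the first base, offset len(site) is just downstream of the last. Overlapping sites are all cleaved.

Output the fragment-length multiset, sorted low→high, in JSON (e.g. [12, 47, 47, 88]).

Scan for sites:
  BxoVI (GAGTCA, off=5): no sites
  OquVI (TACGCC, off=6): no sites
  YnoII TATT/1: at [37] ⇒ [38]
  DwuIX CCACCTA/3: at [15, 22] ⇒ [18, 25]
  ZebVI AAGCCA/1: at [1, 7, 45] ⇒ [2, 8, 46]

Pooled cuts: [2, 8, 18, 25, 38, 46]

Fragments:
  2→8: 6 bp
  8→18: 10 bp
  18→25: 7 bp
  25→38: 13 bp
  38→46: 8 bp
  46→2 (wrap): 56-46+2 = 12 bp

[6,7,8,10,12,13]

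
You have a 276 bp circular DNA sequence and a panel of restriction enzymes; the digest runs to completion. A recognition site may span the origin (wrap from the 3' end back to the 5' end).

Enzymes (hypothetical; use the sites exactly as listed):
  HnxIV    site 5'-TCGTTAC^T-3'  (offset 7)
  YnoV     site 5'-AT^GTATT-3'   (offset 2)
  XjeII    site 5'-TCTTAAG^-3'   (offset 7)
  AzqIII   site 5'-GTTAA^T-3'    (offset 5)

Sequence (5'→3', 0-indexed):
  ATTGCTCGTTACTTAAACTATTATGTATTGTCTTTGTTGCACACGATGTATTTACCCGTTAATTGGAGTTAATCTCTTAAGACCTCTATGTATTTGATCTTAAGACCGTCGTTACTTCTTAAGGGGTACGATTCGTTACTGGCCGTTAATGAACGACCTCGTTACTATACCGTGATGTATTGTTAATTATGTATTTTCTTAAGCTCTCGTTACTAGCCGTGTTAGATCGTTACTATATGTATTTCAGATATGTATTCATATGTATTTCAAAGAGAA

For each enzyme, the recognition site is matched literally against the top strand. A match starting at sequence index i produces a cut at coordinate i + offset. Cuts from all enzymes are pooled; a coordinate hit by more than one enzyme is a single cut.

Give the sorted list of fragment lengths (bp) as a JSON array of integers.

Per-enzyme occurrences:
  HnxIV (TCGTTACT, off=7): starts [5, 108, 132, 158, 206, 226] → cuts [12, 115, 139, 165, 213, 233]
  YnoV (ATGTATT, off=2): starts [22, 45, 87, 174, 188, 236, 249, 259] → cuts [24, 47, 89, 176, 190, 238, 251, 261]
  XjeII (TCTTAAG, off=7): starts [74, 97, 116, 196] → cuts [81, 104, 123, 203]
  AzqIII (GTTAAT, off=5): starts [57, 67, 144, 181] → cuts [62, 72, 149, 186]

Pooled cuts: [12, 24, 47, 62, 72, 81, 89, 104, 115, 123, 139, 149, 165, 176, 186, 190, 203, 213, 233, 238, 251, 261]

Fragment lengths:
  12→24: 12 bp
  24→47: 23 bp
  47→62: 15 bp
  62→72: 10 bp
  72→81: 9 bp
  81→89: 8 bp
  89→104: 15 bp
  104→115: 11 bp
  115→123: 8 bp
  123→139: 16 bp
  139→149: 10 bp
  149→165: 16 bp
  165→176: 11 bp
  176→186: 10 bp
  186→190: 4 bp
  190→203: 13 bp
  203→213: 10 bp
  213→233: 20 bp
  233→238: 5 bp
  238→251: 13 bp
  251→261: 10 bp
  261→12 (wrap): 276-261+12 = 27 bp

[4,5,8,8,9,10,10,10,10,10,11,11,12,13,13,15,15,16,16,20,23,27]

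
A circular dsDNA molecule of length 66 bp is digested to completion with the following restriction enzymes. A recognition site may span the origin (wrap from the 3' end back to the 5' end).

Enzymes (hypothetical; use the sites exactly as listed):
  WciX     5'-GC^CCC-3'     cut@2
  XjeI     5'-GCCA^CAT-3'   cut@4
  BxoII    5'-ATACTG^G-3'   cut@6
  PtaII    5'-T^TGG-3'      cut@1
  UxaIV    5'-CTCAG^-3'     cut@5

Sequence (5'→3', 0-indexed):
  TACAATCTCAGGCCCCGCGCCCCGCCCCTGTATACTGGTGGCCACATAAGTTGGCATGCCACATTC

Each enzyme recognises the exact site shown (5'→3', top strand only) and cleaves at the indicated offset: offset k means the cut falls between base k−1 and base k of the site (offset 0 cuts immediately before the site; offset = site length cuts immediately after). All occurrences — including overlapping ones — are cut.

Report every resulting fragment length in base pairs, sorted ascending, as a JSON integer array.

Per-enzyme occurrences:
  WciX GCCCC/2: at [11, 18, 23] ⇒ [13, 20, 25]
  XjeI GCCACAT/4: at [40, 57] ⇒ [44, 61]
  BxoII ATACTGG/6: at [31] ⇒ [37]
  PtaII TTGG/1: at [50] ⇒ [51]
  UxaIV CTCAG/5: at [6] ⇒ [11]

All cut coordinates (distinct, sorted): [11, 13, 20, 25, 37, 44, 51, 61]

Fragment lengths:
  11→13: 2 bp
  13→20: 7 bp
  20→25: 5 bp
  25→37: 12 bp
  37→44: 7 bp
  44→51: 7 bp
  51→61: 10 bp
  61→11 (wrap): 66-61+11 = 16 bp

[2,5,7,7,7,10,12,16]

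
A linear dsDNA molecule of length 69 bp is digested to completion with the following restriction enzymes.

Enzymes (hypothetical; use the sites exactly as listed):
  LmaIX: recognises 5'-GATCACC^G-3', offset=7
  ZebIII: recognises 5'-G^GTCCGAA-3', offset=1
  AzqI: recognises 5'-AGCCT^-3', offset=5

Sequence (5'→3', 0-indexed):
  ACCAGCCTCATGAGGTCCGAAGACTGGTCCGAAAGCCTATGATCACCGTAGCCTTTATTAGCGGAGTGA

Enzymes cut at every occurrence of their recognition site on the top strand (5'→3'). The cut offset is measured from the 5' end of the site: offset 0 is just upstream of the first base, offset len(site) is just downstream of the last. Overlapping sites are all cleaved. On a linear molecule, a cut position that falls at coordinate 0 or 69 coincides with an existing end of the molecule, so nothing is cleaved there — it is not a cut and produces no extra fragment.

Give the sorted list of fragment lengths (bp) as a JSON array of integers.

[6,7,8,9,12,12,15]

Scan for sites:
  LmaIX (GATCACCG, off=7): starts [40] → cuts [47]
  ZebIII (GGTCCGAA, off=1): starts [13, 25] → cuts [14, 26]
  AzqI (AGCCT, off=5): starts [3, 33, 49] → cuts [8, 38, 54]

All cut coordinates (distinct, sorted): [8, 14, 26, 38, 47, 54]

Fragment lengths:
  [0,8): 8 bp
  [8,14): 6 bp
  [14,26): 12 bp
  [26,38): 12 bp
  [38,47): 9 bp
  [47,54): 7 bp
  [54,69): 15 bp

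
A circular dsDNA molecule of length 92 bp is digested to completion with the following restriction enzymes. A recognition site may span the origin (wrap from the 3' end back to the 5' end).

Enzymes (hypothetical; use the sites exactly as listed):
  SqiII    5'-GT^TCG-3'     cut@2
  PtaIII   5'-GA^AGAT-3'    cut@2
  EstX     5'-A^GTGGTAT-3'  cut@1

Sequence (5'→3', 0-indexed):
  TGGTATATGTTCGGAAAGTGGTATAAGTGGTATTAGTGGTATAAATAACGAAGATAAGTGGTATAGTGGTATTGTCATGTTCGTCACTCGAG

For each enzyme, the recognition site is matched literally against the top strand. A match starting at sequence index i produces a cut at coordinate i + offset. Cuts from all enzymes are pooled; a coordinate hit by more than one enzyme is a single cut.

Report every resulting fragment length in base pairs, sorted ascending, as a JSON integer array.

[6,7,8,9,9,11,11,15,16]

Scan for sites:
  SqiII (GTTCG, off=2): starts [8, 78] → cuts [10, 80]
  PtaIII (GAAGAT, off=2): starts [49] → cuts [51]
  EstX (AGTGGTAT, off=1): starts [16, 25, 34, 56, 64, 90] → cuts [17, 26, 35, 57, 65, 91]

All cut coordinates (distinct, sorted): [10, 17, 26, 35, 51, 57, 65, 80, 91]

Fragments:
  10→17: 7 bp
  17→26: 9 bp
  26→35: 9 bp
  35→51: 16 bp
  51→57: 6 bp
  57→65: 8 bp
  65→80: 15 bp
  80→91: 11 bp
  91→10 (wrap): 92-91+10 = 11 bp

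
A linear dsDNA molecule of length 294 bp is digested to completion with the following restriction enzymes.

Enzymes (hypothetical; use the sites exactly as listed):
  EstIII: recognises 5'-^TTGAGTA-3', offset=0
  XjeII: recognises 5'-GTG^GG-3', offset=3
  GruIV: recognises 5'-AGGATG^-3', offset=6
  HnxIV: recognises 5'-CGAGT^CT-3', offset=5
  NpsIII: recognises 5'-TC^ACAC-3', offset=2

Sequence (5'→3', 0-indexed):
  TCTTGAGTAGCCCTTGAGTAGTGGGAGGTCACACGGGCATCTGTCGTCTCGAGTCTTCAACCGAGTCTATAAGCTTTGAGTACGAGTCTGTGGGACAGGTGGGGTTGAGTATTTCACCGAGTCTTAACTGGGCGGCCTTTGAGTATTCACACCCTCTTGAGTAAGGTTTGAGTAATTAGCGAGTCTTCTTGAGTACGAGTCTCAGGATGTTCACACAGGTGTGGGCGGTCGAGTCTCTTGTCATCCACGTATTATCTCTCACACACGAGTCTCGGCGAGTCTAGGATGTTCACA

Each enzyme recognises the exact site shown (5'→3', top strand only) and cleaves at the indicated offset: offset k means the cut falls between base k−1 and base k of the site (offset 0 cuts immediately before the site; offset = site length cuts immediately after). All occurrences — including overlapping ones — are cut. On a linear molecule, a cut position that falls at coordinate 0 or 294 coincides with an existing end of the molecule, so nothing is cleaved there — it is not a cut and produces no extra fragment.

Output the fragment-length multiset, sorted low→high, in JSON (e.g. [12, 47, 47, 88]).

Scan for sites:
  EstIII (TTGAGTA, off=0): starts [2, 13, 75, 104, 138, 156, 167, 188] → cuts [2, 13, 75, 104, 138, 156, 167, 188]
  XjeII (GTGGG, off=3): starts [20, 89, 98, 220] → cuts [23, 92, 101, 223]
  GruIV (AGGATG, off=6): starts [203, 282] → cuts [209, 288]
  HnxIV (CGAGTCT, off=5): starts [49, 61, 82, 117, 179, 195, 229, 265, 275] → cuts [54, 66, 87, 122, 184, 200, 234, 270, 280]
  NpsIII (TCACAC, off=2): starts [28, 146, 210, 258] → cuts [30, 148, 212, 260]

Pooled cuts: [2, 13, 23, 30, 54, 66, 75, 87, 92, 101, 104, 122, 138, 148, 156, 167, 184, 188, 200, 209, 212, 223, 234, 260, 270, 280, 288]

Fragment lengths:
  [0,2): 2 bp
  [2,13): 11 bp
  [13,23): 10 bp
  [23,30): 7 bp
  [30,54): 24 bp
  [54,66): 12 bp
  [66,75): 9 bp
  [75,87): 12 bp
  [87,92): 5 bp
  [92,101): 9 bp
  [101,104): 3 bp
  [104,122): 18 bp
  [122,138): 16 bp
  [138,148): 10 bp
  [148,156): 8 bp
  [156,167): 11 bp
  [167,184): 17 bp
  [184,188): 4 bp
  [188,200): 12 bp
  [200,209): 9 bp
  [209,212): 3 bp
  [212,223): 11 bp
  [223,234): 11 bp
  [234,260): 26 bp
  [260,270): 10 bp
  [270,280): 10 bp
  [280,288): 8 bp
  [288,294): 6 bp

[2,3,3,4,5,6,7,8,8,9,9,9,10,10,10,10,11,11,11,11,12,12,12,16,17,18,24,26]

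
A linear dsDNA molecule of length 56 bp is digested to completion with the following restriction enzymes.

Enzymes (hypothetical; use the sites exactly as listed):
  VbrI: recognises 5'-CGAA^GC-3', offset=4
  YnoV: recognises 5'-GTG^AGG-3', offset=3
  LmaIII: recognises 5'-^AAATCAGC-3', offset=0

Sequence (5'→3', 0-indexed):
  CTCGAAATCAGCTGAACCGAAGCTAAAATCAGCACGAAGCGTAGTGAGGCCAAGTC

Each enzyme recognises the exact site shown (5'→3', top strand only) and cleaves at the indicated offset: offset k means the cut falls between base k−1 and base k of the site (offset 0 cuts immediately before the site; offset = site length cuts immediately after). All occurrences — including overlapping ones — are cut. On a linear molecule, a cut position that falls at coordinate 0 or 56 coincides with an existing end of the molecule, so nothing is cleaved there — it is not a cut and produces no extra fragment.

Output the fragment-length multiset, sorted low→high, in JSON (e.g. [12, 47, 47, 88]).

[4,4,8,10,13,17]

Site scan:
  VbrI CGAAGC/4: at [17, 34] ⇒ [21, 38]
  YnoV GTGAGG/3: at [43] ⇒ [46]
  LmaIII AAATCAGC/0: at [4, 25] ⇒ [4, 25]

Pooled cuts: [4, 21, 25, 38, 46]

Fragments:
  [0,4): 4 bp
  [4,21): 17 bp
  [21,25): 4 bp
  [25,38): 13 bp
  [38,46): 8 bp
  [46,56): 10 bp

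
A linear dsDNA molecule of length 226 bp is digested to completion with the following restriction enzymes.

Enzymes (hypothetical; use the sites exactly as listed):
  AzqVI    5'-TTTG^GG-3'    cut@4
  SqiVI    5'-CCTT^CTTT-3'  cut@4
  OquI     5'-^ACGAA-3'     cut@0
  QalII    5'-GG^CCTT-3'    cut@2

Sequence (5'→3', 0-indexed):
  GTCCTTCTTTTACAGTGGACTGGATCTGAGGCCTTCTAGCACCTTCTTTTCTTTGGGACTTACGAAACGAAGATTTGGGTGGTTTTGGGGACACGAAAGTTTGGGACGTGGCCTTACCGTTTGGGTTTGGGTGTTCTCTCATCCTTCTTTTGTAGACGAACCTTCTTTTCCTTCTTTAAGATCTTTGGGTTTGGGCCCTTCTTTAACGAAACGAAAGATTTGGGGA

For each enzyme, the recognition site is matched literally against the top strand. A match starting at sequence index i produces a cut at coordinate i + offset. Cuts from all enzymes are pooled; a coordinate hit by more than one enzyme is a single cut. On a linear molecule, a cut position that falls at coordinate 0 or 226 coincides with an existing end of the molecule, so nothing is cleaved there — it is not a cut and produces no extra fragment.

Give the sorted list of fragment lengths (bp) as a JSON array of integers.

[4,5,5,5,5,6,6,6,6,7,8,9,9,9,10,10,11,11,12,12,14,14,17,25]

Per-enzyme occurrences:
  AzqVI TTTGGG/4: at [51, 73, 83, 99, 119, 125, 183, 189, 218] ⇒ [55, 77, 87, 103, 123, 129, 187, 193, 222]
  SqiVI CCTTCTTT/4: at [2, 41, 142, 160, 169, 196] ⇒ [6, 45, 146, 164, 173, 200]
  OquI ACGAA/0: at [61, 66, 92, 155, 205, 210] ⇒ [61, 66, 92, 155, 205, 210]
  QalII GGCCTT/2: at [29, 109] ⇒ [31, 111]

Pooled cuts: [6, 31, 45, 55, 61, 66, 77, 87, 92, 103, 111, 123, 129, 146, 155, 164, 173, 187, 193, 200, 205, 210, 222]

Fragments:
  [0,6): 6 bp
  [6,31): 25 bp
  [31,45): 14 bp
  [45,55): 10 bp
  [55,61): 6 bp
  [61,66): 5 bp
  [66,77): 11 bp
  [77,87): 10 bp
  [87,92): 5 bp
  [92,103): 11 bp
  [103,111): 8 bp
  [111,123): 12 bp
  [123,129): 6 bp
  [129,146): 17 bp
  [146,155): 9 bp
  [155,164): 9 bp
  [164,173): 9 bp
  [173,187): 14 bp
  [187,193): 6 bp
  [193,200): 7 bp
  [200,205): 5 bp
  [205,210): 5 bp
  [210,222): 12 bp
  [222,226): 4 bp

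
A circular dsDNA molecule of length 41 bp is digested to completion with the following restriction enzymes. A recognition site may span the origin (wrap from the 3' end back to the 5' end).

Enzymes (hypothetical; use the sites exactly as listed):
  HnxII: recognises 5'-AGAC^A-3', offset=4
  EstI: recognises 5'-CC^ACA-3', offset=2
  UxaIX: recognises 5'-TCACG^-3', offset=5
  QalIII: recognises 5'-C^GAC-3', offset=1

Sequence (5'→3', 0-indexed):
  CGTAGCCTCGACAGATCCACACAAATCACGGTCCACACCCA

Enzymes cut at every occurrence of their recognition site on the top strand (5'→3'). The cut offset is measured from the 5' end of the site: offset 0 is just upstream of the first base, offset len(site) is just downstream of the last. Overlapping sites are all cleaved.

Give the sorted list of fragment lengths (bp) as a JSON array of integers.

[4,9,12,16]

Per-enzyme occurrences:
  HnxII (AGACA, off=4): no sites
  EstI (CCACA, off=2): starts [16, 32] → cuts [18, 34]
  UxaIX (TCACG, off=5): starts [25] → cuts [30]
  QalIII (CGAC, off=1): starts [8] → cuts [9]

Pooled cuts: [9, 18, 30, 34]

Fragment lengths:
  9→18: 9 bp
  18→30: 12 bp
  30→34: 4 bp
  34→9 (wrap): 41-34+9 = 16 bp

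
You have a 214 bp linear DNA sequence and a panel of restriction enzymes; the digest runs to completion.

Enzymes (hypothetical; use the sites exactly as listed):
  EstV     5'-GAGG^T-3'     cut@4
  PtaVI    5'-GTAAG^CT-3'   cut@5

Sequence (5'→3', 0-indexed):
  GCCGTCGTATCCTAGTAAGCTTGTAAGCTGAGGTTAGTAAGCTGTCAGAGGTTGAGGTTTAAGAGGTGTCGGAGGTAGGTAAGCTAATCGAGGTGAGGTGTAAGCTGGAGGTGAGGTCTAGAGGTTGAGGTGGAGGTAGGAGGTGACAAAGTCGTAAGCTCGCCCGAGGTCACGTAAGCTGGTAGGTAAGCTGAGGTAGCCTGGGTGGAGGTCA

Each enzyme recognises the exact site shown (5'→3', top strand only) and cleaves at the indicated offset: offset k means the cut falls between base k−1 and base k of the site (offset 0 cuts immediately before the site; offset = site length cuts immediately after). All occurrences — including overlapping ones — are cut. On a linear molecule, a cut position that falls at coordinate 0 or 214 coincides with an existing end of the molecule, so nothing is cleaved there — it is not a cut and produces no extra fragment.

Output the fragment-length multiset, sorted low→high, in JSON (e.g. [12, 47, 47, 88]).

Per-enzyme occurrences:
  EstV (GAGGT, off=4): starts [29, 47, 53, 62, 71, 89, 94, 107, 112, 120, 126, 132, 139, 165, 192, 207] → cuts [33, 51, 57, 66, 75, 93, 98, 111, 116, 124, 130, 136, 143, 169, 196, 211]
  PtaVI (GTAAGCT, off=5): starts [14, 22, 36, 78, 99, 153, 173, 185] → cuts [19, 27, 41, 83, 104, 158, 178, 190]

All cut coordinates (distinct, sorted): [19, 27, 33, 41, 51, 57, 66, 75, 83, 93, 98, 104, 111, 116, 124, 130, 136, 143, 158, 169, 178, 190, 196, 211]

Fragment lengths:
  [0,19): 19 bp
  [19,27): 8 bp
  [27,33): 6 bp
  [33,41): 8 bp
  [41,51): 10 bp
  [51,57): 6 bp
  [57,66): 9 bp
  [66,75): 9 bp
  [75,83): 8 bp
  [83,93): 10 bp
  [93,98): 5 bp
  [98,104): 6 bp
  [104,111): 7 bp
  [111,116): 5 bp
  [116,124): 8 bp
  [124,130): 6 bp
  [130,136): 6 bp
  [136,143): 7 bp
  [143,158): 15 bp
  [158,169): 11 bp
  [169,178): 9 bp
  [178,190): 12 bp
  [190,196): 6 bp
  [196,211): 15 bp
  [211,214): 3 bp

[3,5,5,6,6,6,6,6,6,7,7,8,8,8,8,9,9,9,10,10,11,12,15,15,19]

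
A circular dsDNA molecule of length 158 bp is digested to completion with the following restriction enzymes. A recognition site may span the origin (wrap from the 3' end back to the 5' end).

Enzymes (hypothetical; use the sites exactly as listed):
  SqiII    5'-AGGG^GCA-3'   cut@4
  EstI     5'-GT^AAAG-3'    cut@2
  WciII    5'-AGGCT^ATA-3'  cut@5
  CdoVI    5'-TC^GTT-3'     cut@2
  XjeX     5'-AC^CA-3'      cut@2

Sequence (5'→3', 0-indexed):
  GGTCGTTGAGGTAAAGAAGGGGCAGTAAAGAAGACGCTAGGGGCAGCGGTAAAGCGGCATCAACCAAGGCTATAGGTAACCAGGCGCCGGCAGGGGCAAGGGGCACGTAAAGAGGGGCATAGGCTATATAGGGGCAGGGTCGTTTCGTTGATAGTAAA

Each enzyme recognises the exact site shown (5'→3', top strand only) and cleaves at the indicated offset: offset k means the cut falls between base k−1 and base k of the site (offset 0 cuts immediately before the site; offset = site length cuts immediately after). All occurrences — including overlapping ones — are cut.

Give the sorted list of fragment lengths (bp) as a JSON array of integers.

Site scan:
  SqiII (AGGGGCA, off=4): starts [17, 38, 91, 98, 112, 129] → cuts [21, 42, 95, 102, 116, 133]
  EstI (GTAAAG, off=2): starts [10, 24, 48, 106, 153] → cuts [12, 26, 50, 108, 155]
  WciII (AGGCTATA, off=5): starts [66, 120] → cuts [71, 125]
  CdoVI (TCGTT, off=2): starts [2, 139, 144] → cuts [4, 141, 146]
  XjeX (ACCA, off=2): starts [62, 78] → cuts [64, 80]

Pooled cuts: [4, 12, 21, 26, 42, 50, 64, 71, 80, 95, 102, 108, 116, 125, 133, 141, 146, 155]

Fragment lengths:
  4→12: 8 bp
  12→21: 9 bp
  21→26: 5 bp
  26→42: 16 bp
  42→50: 8 bp
  50→64: 14 bp
  64→71: 7 bp
  71→80: 9 bp
  80→95: 15 bp
  95→102: 7 bp
  102→108: 6 bp
  108→116: 8 bp
  116→125: 9 bp
  125→133: 8 bp
  133→141: 8 bp
  141→146: 5 bp
  146→155: 9 bp
  155→4 (wrap): 158-155+4 = 7 bp

[5,5,6,7,7,7,8,8,8,8,8,9,9,9,9,14,15,16]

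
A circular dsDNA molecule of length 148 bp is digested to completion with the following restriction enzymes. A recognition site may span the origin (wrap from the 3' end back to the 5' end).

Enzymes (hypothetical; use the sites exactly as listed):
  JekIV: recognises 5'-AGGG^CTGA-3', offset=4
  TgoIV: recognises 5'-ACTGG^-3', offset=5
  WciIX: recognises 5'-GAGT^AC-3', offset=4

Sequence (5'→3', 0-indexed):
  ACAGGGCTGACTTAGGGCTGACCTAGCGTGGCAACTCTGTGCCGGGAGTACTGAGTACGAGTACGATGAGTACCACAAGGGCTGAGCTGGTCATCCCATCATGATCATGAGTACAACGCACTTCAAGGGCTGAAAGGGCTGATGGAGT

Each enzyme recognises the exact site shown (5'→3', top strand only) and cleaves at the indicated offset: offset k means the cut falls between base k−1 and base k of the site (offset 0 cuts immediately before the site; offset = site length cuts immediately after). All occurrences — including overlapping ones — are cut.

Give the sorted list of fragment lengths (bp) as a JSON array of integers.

[6,6,7,9,9,10,10,11,17,31,32]

Per-enzyme occurrences:
  JekIV (AGGGCTGA, off=4): starts [2, 13, 77, 125, 134] → cuts [6, 17, 81, 129, 138]
  TgoIV (ACTGG, off=5): no sites
  WciIX (GAGTAC, off=4): starts [45, 52, 58, 67, 108, 144] → cuts [0, 49, 56, 62, 71, 112]

Pooled cuts: [0, 6, 17, 49, 56, 62, 71, 81, 112, 129, 138]

Fragments:
  0→6: 6 bp
  6→17: 11 bp
  17→49: 32 bp
  49→56: 7 bp
  56→62: 6 bp
  62→71: 9 bp
  71→81: 10 bp
  81→112: 31 bp
  112→129: 17 bp
  129→138: 9 bp
  138→0 (wrap): 148-138+0 = 10 bp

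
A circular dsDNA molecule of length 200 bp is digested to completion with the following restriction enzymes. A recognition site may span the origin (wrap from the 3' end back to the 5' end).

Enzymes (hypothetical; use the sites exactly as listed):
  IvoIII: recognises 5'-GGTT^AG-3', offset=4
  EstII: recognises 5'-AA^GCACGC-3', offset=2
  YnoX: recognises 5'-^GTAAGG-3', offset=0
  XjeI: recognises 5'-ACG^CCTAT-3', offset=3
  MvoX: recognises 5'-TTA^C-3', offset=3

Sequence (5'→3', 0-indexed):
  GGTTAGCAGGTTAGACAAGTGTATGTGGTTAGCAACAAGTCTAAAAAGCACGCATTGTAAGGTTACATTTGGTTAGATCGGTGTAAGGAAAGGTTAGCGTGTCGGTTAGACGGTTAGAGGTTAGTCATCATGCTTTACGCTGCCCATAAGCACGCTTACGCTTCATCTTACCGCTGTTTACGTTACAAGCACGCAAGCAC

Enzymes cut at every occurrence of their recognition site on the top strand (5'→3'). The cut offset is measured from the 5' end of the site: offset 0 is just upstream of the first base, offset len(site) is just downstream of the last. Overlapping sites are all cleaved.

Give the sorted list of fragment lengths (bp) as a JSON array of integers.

Site scan:
  IvoIII GGTTAG/4: at [0, 8, 26, 70, 91, 103, 111, 118] ⇒ [4, 12, 30, 74, 95, 107, 115, 122]
  EstII AAGCACGC/2: at [45, 147, 186] ⇒ [47, 149, 188]
  YnoX GTAAGG/0: at [56, 82] ⇒ [56, 82]
  XjeI (ACGCCTAT, off=3): no sites
  MvoX TTAC/3: at [62, 134, 155, 167, 177, 182] ⇒ [65, 137, 158, 170, 180, 185]

All cut coordinates (distinct, sorted): [4, 12, 30, 47, 56, 65, 74, 82, 95, 107, 115, 122, 137, 149, 158, 170, 180, 185, 188]

Fragments:
  4→12: 8 bp
  12→30: 18 bp
  30→47: 17 bp
  47→56: 9 bp
  56→65: 9 bp
  65→74: 9 bp
  74→82: 8 bp
  82→95: 13 bp
  95→107: 12 bp
  107→115: 8 bp
  115→122: 7 bp
  122→137: 15 bp
  137→149: 12 bp
  149→158: 9 bp
  158→170: 12 bp
  170→180: 10 bp
  180→185: 5 bp
  185→188: 3 bp
  188→4 (wrap): 200-188+4 = 16 bp

[3,5,7,8,8,8,9,9,9,9,10,12,12,12,13,15,16,17,18]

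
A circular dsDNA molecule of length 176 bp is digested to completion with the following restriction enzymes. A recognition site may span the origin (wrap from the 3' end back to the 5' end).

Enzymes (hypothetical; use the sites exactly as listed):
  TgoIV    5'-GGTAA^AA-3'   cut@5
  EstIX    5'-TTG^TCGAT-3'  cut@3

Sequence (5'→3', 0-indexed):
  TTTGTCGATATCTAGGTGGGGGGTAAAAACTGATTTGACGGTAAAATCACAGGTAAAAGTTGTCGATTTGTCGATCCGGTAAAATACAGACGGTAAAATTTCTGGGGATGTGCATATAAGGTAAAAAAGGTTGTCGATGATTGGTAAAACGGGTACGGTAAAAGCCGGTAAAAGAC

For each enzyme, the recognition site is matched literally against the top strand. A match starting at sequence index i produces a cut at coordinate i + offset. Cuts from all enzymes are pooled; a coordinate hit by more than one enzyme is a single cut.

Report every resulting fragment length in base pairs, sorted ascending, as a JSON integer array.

Scan for sites:
  TgoIV GGTAAAA/5: at [21, 39, 51, 77, 91, 119, 142, 156, 166] ⇒ [26, 44, 56, 82, 96, 124, 147, 161, 171]
  EstIX TTGTCGAT/3: at [1, 59, 67, 130] ⇒ [4, 62, 70, 133]

All cut coordinates (distinct, sorted): [4, 26, 44, 56, 62, 70, 82, 96, 124, 133, 147, 161, 171]

Fragment lengths:
  4→26: 22 bp
  26→44: 18 bp
  44→56: 12 bp
  56→62: 6 bp
  62→70: 8 bp
  70→82: 12 bp
  82→96: 14 bp
  96→124: 28 bp
  124→133: 9 bp
  133→147: 14 bp
  147→161: 14 bp
  161→171: 10 bp
  171→4 (wrap): 176-171+4 = 9 bp

[6,8,9,9,10,12,12,14,14,14,18,22,28]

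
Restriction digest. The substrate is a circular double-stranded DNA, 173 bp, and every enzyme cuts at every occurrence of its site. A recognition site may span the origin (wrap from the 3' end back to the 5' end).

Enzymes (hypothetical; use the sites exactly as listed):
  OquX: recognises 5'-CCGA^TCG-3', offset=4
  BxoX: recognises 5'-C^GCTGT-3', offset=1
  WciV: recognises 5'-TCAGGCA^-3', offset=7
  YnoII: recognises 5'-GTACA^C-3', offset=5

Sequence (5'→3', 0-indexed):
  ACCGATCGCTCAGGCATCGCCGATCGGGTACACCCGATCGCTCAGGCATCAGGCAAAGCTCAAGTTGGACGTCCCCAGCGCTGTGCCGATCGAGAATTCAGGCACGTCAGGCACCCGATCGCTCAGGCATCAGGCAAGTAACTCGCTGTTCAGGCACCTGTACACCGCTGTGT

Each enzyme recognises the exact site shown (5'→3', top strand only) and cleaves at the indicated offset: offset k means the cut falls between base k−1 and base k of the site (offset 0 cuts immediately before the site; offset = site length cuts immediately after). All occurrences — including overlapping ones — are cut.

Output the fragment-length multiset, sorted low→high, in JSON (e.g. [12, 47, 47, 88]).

[2,5,5,7,7,7,8,8,9,9,10,11,11,11,12,12,15,24]

Per-enzyme occurrences:
  OquX CCGATCG/4: at [1, 19, 33, 85, 114] ⇒ [5, 23, 37, 89, 118]
  BxoX CGCTGT/1: at [78, 143, 165] ⇒ [79, 144, 166]
  WciV TCAGGCA/7: at [9, 41, 48, 97, 106, 122, 129, 149] ⇒ [16, 48, 55, 104, 113, 129, 136, 156]
  YnoII GTACAC/5: at [27, 159] ⇒ [32, 164]

All cut coordinates (distinct, sorted): [5, 16, 23, 32, 37, 48, 55, 79, 89, 104, 113, 118, 129, 136, 144, 156, 164, 166]

Fragment lengths:
  5→16: 11 bp
  16→23: 7 bp
  23→32: 9 bp
  32→37: 5 bp
  37→48: 11 bp
  48→55: 7 bp
  55→79: 24 bp
  79→89: 10 bp
  89→104: 15 bp
  104→113: 9 bp
  113→118: 5 bp
  118→129: 11 bp
  129→136: 7 bp
  136→144: 8 bp
  144→156: 12 bp
  156→164: 8 bp
  164→166: 2 bp
  166→5 (wrap): 173-166+5 = 12 bp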